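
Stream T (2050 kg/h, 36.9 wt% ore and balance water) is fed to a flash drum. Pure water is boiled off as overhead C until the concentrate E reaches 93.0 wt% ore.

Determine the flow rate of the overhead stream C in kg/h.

1237 kg/h

ore is conserved: 2050×0.369 = 756.45 kg/h all reports to the concentrate.
Concentrate = 756.45/(target fraction) = 813.39 kg/h.
Overhead = 2050 − 813.39 = 1236.6 kg/h.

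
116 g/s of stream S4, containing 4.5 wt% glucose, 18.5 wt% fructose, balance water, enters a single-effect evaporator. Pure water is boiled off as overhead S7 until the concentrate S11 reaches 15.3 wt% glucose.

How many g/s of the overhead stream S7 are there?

81.88 g/s

glucose is conserved: 116×0.045 = 5.22 g/s all reports to the concentrate.
Concentrate = 5.22/(target fraction) = 34.118 g/s.
Overhead = 116 − 34.118 = 81.882 g/s.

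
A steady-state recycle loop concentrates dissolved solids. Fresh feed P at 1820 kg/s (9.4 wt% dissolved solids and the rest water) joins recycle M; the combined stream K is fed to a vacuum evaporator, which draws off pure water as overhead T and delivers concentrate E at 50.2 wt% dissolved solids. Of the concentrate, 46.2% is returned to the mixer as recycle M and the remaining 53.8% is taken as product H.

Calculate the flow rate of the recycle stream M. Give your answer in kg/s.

Overall dissolved solids balance (none leaves overhead): dissolved solids in fresh feed = dissolved solids in product, i.e. 1820×0.094 = (1−0.462)·E·0.502.
E = 171.08/(0.502×0.538) = 633.45 kg/s.
Recycle M = 0.462×633.45 = 292.65 kg/s.

292.7 kg/s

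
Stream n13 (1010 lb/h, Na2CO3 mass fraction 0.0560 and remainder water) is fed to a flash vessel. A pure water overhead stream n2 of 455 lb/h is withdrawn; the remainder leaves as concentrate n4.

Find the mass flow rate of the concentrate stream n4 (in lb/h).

Concentrate = 1010 − 455 = 555 lb/h.

555 lb/h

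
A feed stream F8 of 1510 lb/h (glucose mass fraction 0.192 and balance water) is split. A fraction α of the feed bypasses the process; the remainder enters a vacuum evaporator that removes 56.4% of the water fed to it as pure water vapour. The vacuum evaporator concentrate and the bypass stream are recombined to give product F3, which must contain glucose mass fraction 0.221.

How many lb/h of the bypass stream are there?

1075 lb/h

All 1510×0.192 = 289.92 lb/h of glucose reaches F3, so F3 = 289.92/0.221 = 1311.9 lb/h and vapour = 198.14 lb/h.
The evaporator receives (1−α)·1510 of feed at 0.808 water and removes 0.564 of that water:
0.564×0.808×(1−α)×1510 = 198.14
(1−α) = 198.14/688.13 = 0.2879;  α = 0.7121.
Bypass flow = 0.7121×1510 = 1075.2 lb/h.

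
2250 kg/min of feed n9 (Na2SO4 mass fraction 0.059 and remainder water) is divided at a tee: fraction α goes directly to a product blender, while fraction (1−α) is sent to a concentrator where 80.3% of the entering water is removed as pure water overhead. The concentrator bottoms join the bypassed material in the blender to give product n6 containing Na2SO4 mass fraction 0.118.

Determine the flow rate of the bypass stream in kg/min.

761.2 kg/min

All 2250×0.059 = 132.75 kg/min of Na2SO4 reaches n6, so n6 = 132.75/0.118 = 1125 kg/min and vapour = 1125 kg/min.
The evaporator receives (1−α)·2250 of feed at 0.941 water and removes 0.803 of that water:
0.803×0.941×(1−α)×2250 = 1125
(1−α) = 1125/1700.2 = 0.6617;  α = 0.3383.
Bypass flow = 0.3383×2250 = 761.16 kg/min.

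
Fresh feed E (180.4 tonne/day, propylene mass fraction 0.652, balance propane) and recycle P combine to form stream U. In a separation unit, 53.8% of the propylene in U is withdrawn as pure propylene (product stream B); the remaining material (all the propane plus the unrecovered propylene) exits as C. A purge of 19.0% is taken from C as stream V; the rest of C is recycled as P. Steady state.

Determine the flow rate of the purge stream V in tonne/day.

79.28 tonne/day

propane enters only via E and leaves only via the purge: 180.4×0.348 = 0.190×(propane in C), and the separation unit passes all propane, so propane in U = propane in C = 330.42 tonne/day.
propylene in U: m_A = 180.4×0.652 + (1−0.190)·(1−0.538)·m_A, so m_A = 117.62/0.6258 = 187.96 tonne/day.
C = (1−0.538)×187.96 + 330.42 = 417.25 tonne/day.
Purge V = 0.190×417.25 = 79.278 tonne/day.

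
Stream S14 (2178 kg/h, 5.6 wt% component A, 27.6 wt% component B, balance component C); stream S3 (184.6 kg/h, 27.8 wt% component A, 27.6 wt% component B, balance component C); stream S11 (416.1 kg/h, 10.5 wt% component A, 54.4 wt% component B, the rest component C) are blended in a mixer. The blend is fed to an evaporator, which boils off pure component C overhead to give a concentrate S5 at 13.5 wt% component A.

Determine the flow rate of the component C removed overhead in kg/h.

component A entering = 2178×0.056 + 184.6×0.278 + 416.1×0.105 = 216.98 kg/h.
All component A reports to S5, so S5 = 216.98/0.135 = 1607.2 kg/h.
Total feed = 2778.7 kg/h; overhead = 2778.7 − 1607.2 = 1171.5 kg/h.

1171 kg/h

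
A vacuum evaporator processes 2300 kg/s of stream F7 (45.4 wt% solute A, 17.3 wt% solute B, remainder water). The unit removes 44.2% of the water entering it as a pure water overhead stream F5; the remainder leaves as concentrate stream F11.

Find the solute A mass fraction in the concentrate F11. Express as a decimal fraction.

solute A is not removed: 2300×0.454 = 1044.2 kg/s of solute A enters F11.
water entering = 2300×0.373 = 857.9 kg/s; overhead removed = 0.442×857.9 = 379.19 kg/s.
Concentrate = 2300 − 379.19 = 1920.8 kg/s.
Mass fraction = 1044.2/1920.8 = 0.544.

0.544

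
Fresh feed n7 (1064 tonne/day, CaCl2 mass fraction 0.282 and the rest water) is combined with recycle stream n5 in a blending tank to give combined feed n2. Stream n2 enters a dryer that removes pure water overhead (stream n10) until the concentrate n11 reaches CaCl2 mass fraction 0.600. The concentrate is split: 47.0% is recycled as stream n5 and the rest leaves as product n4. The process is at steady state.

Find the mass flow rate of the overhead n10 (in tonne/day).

563.9 tonne/day

Overall CaCl2 balance (none leaves overhead): CaCl2 in fresh feed = CaCl2 in product, i.e. 1064×0.282 = (1−0.470)·n11·0.600.
n11 = 300.05/(0.600×0.530) = 943.55 tonne/day.
Recycle n5 = 0.470×943.55 = 443.47 tonne/day.
Combined feed n2 = 1064 + 443.47 = 1507.5 tonne/day.
Overhead n10 = n2 − n11 = 1507.5 − 943.55 = 563.92 tonne/day.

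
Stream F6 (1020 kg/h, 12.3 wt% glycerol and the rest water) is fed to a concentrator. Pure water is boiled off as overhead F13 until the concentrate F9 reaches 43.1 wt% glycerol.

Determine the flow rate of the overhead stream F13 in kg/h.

glycerol is conserved: 1020×0.123 = 125.46 kg/h all reports to the concentrate.
Concentrate = 125.46/(target fraction) = 291.09 kg/h.
Overhead = 1020 − 291.09 = 728.91 kg/h.

728.9 kg/h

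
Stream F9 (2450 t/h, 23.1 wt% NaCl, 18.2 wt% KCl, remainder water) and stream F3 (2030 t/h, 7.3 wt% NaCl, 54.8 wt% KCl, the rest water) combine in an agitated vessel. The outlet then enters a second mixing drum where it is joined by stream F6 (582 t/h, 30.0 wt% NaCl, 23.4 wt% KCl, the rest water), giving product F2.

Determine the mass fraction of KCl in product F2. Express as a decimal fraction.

Overall, product flow = 5062 t/h.
KCl in = 2450×0.182 + 2030×0.548 + 582×0.234 = 1694.5 t/h.
KCl fraction in F2 = 0.3348.

0.3348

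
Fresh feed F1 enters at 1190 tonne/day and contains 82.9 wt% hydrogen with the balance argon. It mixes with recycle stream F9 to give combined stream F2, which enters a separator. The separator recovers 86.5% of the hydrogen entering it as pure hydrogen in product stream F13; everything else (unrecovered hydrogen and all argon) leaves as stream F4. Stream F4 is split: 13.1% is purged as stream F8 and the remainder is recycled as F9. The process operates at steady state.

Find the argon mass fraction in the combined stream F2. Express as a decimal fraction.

argon enters only via F1 and leaves only via the purge: 1190×0.171 = 0.131×(argon in F4), and the separator passes all argon, so argon in F2 = argon in F4 = 1553.4 tonne/day.
hydrogen in F2: m_A = 1190×0.829 + (1−0.131)·(1−0.865)·m_A, so m_A = 986.51/0.8827 = 1117.6 tonne/day.
F2 = 1117.6 + 1553.4 = 2671 tonne/day.
argon fraction in F2 = 1553.4/2671 = 0.5816.

0.5816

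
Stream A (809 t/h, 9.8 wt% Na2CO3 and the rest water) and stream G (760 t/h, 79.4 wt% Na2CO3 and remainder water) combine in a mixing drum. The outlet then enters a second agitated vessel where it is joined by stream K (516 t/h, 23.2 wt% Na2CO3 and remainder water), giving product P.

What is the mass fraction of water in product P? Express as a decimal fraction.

Overall, product flow = 2085 t/h.
water in = 809×0.902 + 760×0.206 + 516×0.768 = 1282.6 t/h.
water fraction in P = 0.6151.

0.6151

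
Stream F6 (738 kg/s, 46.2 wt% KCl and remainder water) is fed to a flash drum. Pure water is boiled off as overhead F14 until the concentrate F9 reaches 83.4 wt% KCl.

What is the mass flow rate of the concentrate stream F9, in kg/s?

408.8 kg/s

KCl is conserved: 738×0.462 = 340.96 kg/s all reports to the concentrate.
Concentrate = 340.96/(target fraction) = 408.82 kg/s.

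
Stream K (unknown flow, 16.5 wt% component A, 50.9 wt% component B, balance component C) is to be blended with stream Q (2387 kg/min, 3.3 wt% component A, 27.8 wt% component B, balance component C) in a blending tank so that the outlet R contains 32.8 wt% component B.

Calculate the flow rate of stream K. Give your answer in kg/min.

659.4 kg/min

Let K be the unknown flow. Total out = 2387 + K.
component B balance: 663.59 + 0.509·K = 0.328·(2387 + K)
(0.509 − 0.328)·K = 0.328×2387 − 663.59 = 119.35
K = 119.35 / 0.181 = 659.39 kg/min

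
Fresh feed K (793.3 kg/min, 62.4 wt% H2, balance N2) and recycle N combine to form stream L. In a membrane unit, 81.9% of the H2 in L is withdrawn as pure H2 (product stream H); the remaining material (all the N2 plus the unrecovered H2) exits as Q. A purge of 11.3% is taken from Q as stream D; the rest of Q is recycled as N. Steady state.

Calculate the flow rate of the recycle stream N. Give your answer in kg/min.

2436 kg/min

N2 enters only via K and leaves only via the purge: 793.3×0.376 = 0.113×(N2 in Q), and the membrane unit passes all N2, so N2 in L = N2 in Q = 2639.7 kg/min.
H2 in L: m_A = 793.3×0.624 + (1−0.113)·(1−0.819)·m_A, so m_A = 495.02/0.8395 = 589.69 kg/min.
Q = (1−0.819)×589.69 + 2639.7 = 2746.4 kg/min.
Recycle N = (1−0.113)×2746.4 = 2436 kg/min.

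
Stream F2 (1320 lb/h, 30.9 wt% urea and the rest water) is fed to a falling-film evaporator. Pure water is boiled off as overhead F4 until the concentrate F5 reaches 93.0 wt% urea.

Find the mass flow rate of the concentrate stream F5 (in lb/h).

438.6 lb/h

urea is conserved: 1320×0.309 = 407.88 lb/h all reports to the concentrate.
Concentrate = 407.88/(target fraction) = 438.58 lb/h.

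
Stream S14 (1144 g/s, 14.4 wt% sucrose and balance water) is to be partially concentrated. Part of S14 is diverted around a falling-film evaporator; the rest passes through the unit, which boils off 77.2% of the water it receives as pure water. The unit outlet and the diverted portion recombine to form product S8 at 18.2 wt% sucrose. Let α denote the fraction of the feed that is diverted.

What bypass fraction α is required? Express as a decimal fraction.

All 1144×0.144 = 164.74 g/s of sucrose reaches S8, so S8 = 164.74/0.182 = 905.14 g/s and vapour = 238.86 g/s.
The evaporator receives (1−α)·1144 of feed at 0.856 water and removes 0.772 of that water:
0.772×0.856×(1−α)×1144 = 238.86
(1−α) = 238.86/755.99 = 0.3160;  α = 0.6840.

0.684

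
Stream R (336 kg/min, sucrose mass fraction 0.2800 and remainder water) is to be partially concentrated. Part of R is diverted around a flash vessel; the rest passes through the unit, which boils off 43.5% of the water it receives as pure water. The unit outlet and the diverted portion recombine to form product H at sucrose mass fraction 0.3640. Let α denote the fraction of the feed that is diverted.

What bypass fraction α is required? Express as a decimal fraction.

All 336×0.280 = 94.08 kg/min of sucrose reaches H, so H = 94.08/0.364 = 258.46 kg/min and vapour = 77.538 kg/min.
The evaporator receives (1−α)·336 of feed at 0.720 water and removes 0.435 of that water:
0.435×0.720×(1−α)×336 = 77.538
(1−α) = 77.538/105.24 = 0.7368;  α = 0.2632.

0.263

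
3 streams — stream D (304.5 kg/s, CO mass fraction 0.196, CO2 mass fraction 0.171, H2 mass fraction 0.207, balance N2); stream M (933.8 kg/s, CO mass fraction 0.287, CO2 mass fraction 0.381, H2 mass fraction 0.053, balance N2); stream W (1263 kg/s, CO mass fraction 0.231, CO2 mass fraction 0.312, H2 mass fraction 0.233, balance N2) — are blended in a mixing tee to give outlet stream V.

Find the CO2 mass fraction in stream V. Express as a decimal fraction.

0.321

Total flow out = 304.5 + 933.8 + 1263 = 2501.3 kg/s.
CO2 in = 304.5×0.171 + 933.8×0.381 + 1263×0.312 = 801.9 kg/s.
CO2 mass fraction in V = 801.9/2501.3 = 0.321.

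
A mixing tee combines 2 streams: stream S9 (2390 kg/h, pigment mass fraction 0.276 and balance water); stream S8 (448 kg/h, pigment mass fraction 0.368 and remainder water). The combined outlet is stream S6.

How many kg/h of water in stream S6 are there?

2013 kg/h

water out = water in = 2390×0.724 + 448×0.632 = 2013.5 kg/h.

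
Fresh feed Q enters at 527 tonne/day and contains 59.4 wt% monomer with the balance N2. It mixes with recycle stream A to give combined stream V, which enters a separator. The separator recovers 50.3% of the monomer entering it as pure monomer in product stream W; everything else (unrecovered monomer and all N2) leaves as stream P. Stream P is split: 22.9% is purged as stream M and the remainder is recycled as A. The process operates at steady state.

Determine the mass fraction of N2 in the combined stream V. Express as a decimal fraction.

0.6480

N2 enters only via Q and leaves only via the purge: 527×0.406 = 0.229×(N2 in P), and the separator passes all N2, so N2 in V = N2 in P = 934.33 tonne/day.
monomer in V: m_A = 527×0.594 + (1−0.229)·(1−0.503)·m_A, so m_A = 313.04/0.6168 = 507.51 tonne/day.
V = 507.51 + 934.33 = 1441.8 tonne/day.
N2 fraction in V = 934.33/1441.8 = 0.6480.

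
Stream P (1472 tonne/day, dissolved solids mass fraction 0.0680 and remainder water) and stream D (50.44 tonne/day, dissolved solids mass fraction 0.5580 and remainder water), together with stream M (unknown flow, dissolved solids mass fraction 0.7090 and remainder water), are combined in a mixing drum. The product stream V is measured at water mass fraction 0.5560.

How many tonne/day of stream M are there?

2067 tonne/day

Let M be the unknown flow. Total out = 1522.4 + M.
water balance: 1394.2 + 0.291·M = 0.556·(1522.4 + M)
(0.291 − 0.556)·M = 0.556×1522.4 − 1394.2 = -547.72
M = -547.72 / -0.265 = 2066.9 tonne/day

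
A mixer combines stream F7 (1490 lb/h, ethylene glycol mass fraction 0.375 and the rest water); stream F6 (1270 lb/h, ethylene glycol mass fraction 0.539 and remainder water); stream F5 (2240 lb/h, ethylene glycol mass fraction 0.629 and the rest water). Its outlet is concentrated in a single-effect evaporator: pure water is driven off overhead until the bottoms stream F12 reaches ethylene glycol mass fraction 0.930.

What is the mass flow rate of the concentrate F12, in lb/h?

ethylene glycol entering = 1490×0.375 + 1270×0.539 + 2240×0.629 = 2652.2 lb/h.
All ethylene glycol reports to F12, so F12 = 2652.2/0.930 = 2851.9 lb/h.

2852 lb/h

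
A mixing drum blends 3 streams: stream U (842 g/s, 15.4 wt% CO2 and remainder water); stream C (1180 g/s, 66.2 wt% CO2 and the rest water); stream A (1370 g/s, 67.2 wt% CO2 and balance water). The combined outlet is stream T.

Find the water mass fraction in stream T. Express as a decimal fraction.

0.460

Total flow out = 842 + 1180 + 1370 = 3392 g/s.
water in = 842×0.846 + 1180×0.338 + 1370×0.328 = 1560.5 g/s.
water mass fraction in T = 1560.5/3392 = 0.460.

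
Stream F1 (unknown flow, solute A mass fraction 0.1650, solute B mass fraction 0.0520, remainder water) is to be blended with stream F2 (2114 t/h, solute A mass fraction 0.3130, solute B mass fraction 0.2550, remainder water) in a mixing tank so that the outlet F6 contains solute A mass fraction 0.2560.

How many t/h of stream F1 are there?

1324 t/h

Let F1 be the unknown flow. Total out = 2114 + F1.
solute A balance: 661.68 + 0.165·F1 = 0.256·(2114 + F1)
(0.165 − 0.256)·F1 = 0.256×2114 − 661.68 = -120.5
F1 = -120.5 / -0.091 = 1324.2 t/h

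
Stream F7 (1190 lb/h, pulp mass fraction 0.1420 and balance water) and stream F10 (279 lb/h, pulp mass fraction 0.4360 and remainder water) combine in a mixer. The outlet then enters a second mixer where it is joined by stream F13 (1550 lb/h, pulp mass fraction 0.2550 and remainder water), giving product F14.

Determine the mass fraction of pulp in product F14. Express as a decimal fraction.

Overall, product flow = 3019 lb/h.
pulp in = 1190×0.142 + 279×0.436 + 1550×0.255 = 685.87 lb/h.
pulp fraction in F14 = 0.2272.

0.2272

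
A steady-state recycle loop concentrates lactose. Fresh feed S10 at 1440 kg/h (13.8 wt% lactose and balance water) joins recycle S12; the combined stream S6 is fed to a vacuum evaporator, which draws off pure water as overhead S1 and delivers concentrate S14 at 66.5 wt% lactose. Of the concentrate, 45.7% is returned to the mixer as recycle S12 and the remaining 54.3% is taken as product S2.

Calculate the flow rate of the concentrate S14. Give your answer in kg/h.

550.3 kg/h

Overall lactose balance (none leaves overhead): lactose in fresh feed = lactose in product, i.e. 1440×0.138 = (1−0.457)·S14·0.665.
S14 = 198.72/(0.665×0.543) = 550.33 kg/h.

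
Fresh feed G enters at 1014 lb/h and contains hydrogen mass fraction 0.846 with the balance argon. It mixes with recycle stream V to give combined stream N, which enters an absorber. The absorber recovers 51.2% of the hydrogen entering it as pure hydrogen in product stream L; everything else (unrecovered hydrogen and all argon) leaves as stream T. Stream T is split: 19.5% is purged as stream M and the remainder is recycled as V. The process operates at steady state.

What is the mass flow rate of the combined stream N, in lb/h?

argon enters only via G and leaves only via the purge: 1014×0.154 = 0.195×(argon in T), and the absorber passes all argon, so argon in N = argon in T = 800.8 lb/h.
hydrogen in N: m_A = 1014×0.846 + (1−0.195)·(1−0.512)·m_A, so m_A = 857.84/0.6072 = 1412.9 lb/h.
N = 1412.9 + 800.8 = 2213.7 lb/h.

2214 lb/h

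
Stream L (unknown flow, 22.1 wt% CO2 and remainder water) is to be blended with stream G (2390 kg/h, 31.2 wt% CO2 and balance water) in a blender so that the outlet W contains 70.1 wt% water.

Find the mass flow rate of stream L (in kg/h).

Let L be the unknown flow. Total out = 2390 + L.
water balance: 1644.3 + 0.779·L = 0.701·(2390 + L)
(0.779 − 0.701)·L = 0.701×2390 − 1644.3 = 31.07
L = 31.07 / 0.078 = 398.33 kg/h

398.3 kg/h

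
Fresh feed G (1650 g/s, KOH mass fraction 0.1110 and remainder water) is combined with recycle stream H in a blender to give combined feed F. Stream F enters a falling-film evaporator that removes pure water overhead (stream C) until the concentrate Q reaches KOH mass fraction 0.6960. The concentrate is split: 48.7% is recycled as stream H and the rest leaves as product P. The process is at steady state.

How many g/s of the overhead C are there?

Overall KOH balance (none leaves overhead): KOH in fresh feed = KOH in product, i.e. 1650×0.111 = (1−0.487)·Q·0.696.
Q = 183.15/(0.696×0.513) = 512.96 g/s.
Recycle H = 0.487×512.96 = 249.81 g/s.
Combined feed F = 1650 + 249.81 = 1899.8 g/s.
Overhead C = F − Q = 1899.8 − 512.96 = 1386.9 g/s.

1387 g/s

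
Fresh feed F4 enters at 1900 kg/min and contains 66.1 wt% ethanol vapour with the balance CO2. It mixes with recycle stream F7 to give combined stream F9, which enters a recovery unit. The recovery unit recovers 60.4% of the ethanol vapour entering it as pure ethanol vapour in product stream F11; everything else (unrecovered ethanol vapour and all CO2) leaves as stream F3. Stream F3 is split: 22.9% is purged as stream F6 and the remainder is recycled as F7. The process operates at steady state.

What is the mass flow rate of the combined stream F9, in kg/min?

4621 kg/min

CO2 enters only via F4 and leaves only via the purge: 1900×0.339 = 0.229×(CO2 in F3), and the recovery unit passes all CO2, so CO2 in F9 = CO2 in F3 = 2812.7 kg/min.
ethanol vapour in F9: m_A = 1900×0.661 + (1−0.229)·(1−0.604)·m_A, so m_A = 1255.9/0.6947 = 1807.9 kg/min.
F9 = 1807.9 + 2812.7 = 4620.5 kg/min.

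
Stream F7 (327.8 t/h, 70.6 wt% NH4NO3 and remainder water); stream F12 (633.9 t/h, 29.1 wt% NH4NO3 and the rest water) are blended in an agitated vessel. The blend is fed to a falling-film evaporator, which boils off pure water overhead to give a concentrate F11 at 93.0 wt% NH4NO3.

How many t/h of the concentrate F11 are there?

NH4NO3 entering = 327.8×0.706 + 633.9×0.291 = 415.89 t/h.
All NH4NO3 reports to F11, so F11 = 415.89/0.930 = 447.2 t/h.

447.2 t/h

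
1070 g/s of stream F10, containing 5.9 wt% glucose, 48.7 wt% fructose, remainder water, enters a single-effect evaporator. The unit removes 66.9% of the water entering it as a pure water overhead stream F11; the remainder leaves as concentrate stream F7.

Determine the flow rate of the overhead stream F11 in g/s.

325 g/s

water entering = 1070×0.454 = 485.78 g/s; overhead removed = 0.669×485.78 = 324.99 g/s.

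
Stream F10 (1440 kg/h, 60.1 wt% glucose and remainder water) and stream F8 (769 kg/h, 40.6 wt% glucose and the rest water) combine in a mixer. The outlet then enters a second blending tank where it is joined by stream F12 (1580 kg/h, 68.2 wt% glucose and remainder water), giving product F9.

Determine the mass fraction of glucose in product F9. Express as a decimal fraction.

Overall, product flow = 3789 kg/h.
glucose in = 1440×0.601 + 769×0.406 + 1580×0.682 = 2255.2 kg/h.
glucose fraction in F9 = 0.5952.

0.5952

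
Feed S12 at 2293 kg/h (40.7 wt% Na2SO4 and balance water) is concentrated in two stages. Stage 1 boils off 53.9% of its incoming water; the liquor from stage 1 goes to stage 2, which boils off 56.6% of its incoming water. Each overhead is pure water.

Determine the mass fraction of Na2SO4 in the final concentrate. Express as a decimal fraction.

water in feed = 2293×0.593 = 1359.7 kg/h.
After stage 1: water left = (1−0.539)×1359.7 = 626.84; stream total = 1560.1 kg/h.
After stage 2: water left = (1−0.566)×626.84 = 272.05; final concentrate = 1205.3 kg/h.
Na2SO4 fraction = 933.25/1205.3 = 0.774.

0.774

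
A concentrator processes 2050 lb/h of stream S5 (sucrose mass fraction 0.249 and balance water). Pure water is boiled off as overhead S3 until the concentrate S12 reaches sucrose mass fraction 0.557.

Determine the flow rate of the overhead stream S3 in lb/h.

sucrose is conserved: 2050×0.249 = 510.45 lb/h all reports to the concentrate.
Concentrate = 510.45/(target fraction) = 916.43 lb/h.
Overhead = 2050 − 916.43 = 1133.6 lb/h.

1134 lb/h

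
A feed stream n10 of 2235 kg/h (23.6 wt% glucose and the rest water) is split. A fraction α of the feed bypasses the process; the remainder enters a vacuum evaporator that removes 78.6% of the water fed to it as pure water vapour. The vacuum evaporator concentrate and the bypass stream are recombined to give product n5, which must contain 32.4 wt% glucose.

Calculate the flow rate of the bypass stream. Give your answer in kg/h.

1224 kg/h

All 2235×0.236 = 527.46 kg/h of glucose reaches n5, so n5 = 527.46/0.324 = 1628 kg/h and vapour = 607.04 kg/h.
The evaporator receives (1−α)·2235 of feed at 0.764 water and removes 0.786 of that water:
0.786×0.764×(1−α)×2235 = 607.04
(1−α) = 607.04/1342.1 = 0.4523;  α = 0.5477.
Bypass flow = 0.5477×2235 = 1224.1 kg/h.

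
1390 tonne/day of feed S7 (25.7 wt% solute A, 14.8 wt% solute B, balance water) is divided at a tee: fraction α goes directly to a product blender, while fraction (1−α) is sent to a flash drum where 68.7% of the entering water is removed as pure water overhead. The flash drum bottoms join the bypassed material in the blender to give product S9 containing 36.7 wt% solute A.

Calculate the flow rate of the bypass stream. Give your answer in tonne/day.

All 1390×0.257 = 357.23 tonne/day of solute A reaches S9, so S9 = 357.23/0.367 = 973.38 tonne/day and vapour = 416.62 tonne/day.
The evaporator receives (1−α)·1390 of feed at 0.595 water and removes 0.687 of that water:
0.687×0.595×(1−α)×1390 = 416.62
(1−α) = 416.62/568.18 = 0.7333;  α = 0.2667.
Bypass flow = 0.2667×1390 = 370.78 tonne/day.

370.8 tonne/day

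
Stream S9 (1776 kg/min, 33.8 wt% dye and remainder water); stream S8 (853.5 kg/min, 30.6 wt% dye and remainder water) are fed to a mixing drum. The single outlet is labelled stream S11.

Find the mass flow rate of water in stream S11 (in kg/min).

water out = water in = 1776×0.662 + 853.5×0.694 = 1768 kg/min.

1768 kg/min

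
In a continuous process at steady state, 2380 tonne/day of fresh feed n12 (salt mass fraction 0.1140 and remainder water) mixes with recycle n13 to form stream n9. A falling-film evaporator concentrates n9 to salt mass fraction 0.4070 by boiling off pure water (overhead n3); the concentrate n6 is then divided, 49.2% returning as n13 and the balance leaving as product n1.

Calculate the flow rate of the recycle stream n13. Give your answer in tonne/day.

645.6 tonne/day

Overall salt balance (none leaves overhead): salt in fresh feed = salt in product, i.e. 2380×0.114 = (1−0.492)·n6·0.407.
n6 = 271.32/(0.407×0.508) = 1312.3 tonne/day.
Recycle n13 = 0.492×1312.3 = 645.64 tonne/day.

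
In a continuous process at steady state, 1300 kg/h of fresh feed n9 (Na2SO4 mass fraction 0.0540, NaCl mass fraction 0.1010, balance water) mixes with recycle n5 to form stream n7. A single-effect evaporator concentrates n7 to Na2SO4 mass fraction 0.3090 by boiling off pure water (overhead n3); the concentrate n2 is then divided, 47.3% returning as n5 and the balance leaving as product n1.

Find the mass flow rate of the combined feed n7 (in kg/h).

Overall Na2SO4 balance (none leaves overhead): Na2SO4 in fresh feed = Na2SO4 in product, i.e. 1300×0.054 = (1−0.473)·n2·0.309.
n2 = 70.2/(0.309×0.527) = 431.09 kg/h.
Recycle n5 = 0.473×431.09 = 203.91 kg/h.
Combined feed n7 = 1300 + 203.91 = 1503.9 kg/h.

1504 kg/h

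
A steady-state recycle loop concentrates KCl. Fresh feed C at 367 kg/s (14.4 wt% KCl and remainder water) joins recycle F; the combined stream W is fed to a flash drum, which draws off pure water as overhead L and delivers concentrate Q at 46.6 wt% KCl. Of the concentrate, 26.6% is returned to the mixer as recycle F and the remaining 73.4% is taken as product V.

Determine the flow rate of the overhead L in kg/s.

Overall KCl balance (none leaves overhead): KCl in fresh feed = KCl in product, i.e. 367×0.144 = (1−0.266)·Q·0.466.
Q = 52.848/(0.466×0.734) = 154.51 kg/s.
Recycle F = 0.266×154.51 = 41.099 kg/s.
Combined feed W = 367 + 41.099 = 408.1 kg/s.
Overhead L = W − Q = 408.1 − 154.51 = 253.59 kg/s.

253.6 kg/s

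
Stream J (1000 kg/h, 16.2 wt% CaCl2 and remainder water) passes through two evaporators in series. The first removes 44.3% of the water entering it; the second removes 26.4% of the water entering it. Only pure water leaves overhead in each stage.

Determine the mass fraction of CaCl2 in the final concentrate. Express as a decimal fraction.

water in feed = 1000×0.838 = 838 kg/h.
After stage 1: water left = (1−0.443)×838 = 466.77; stream total = 628.77 kg/h.
After stage 2: water left = (1−0.264)×466.77 = 343.54; final concentrate = 505.54 kg/h.
CaCl2 fraction = 162/505.54 = 0.320.

0.320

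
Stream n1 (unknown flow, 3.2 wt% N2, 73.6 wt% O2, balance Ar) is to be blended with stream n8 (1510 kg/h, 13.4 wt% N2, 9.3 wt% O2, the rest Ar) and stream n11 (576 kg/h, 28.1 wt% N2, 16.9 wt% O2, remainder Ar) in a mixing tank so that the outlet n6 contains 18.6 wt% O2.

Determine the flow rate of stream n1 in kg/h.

Let n1 be the unknown flow. Total out = 2086 + n1.
O2 balance: 237.77 + 0.736·n1 = 0.186·(2086 + n1)
(0.736 − 0.186)·n1 = 0.186×2086 − 237.77 = 150.22
n1 = 150.22 / 0.550 = 273.13 kg/h

273.1 kg/h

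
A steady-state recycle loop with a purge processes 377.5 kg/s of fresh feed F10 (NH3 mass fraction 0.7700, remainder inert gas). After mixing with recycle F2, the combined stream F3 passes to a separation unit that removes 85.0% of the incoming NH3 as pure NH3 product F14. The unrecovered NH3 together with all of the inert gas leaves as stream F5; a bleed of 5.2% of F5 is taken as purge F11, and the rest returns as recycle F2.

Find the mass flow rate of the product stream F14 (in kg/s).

NH3 in F3: m_A = 377.5×0.770 + (1−0.052)·(1−0.850)·m_A, so m_A = 290.68/0.8578 = 338.86 kg/s.
Product F14 = 0.850×338.86 = 288.03 kg/s.

288 kg/s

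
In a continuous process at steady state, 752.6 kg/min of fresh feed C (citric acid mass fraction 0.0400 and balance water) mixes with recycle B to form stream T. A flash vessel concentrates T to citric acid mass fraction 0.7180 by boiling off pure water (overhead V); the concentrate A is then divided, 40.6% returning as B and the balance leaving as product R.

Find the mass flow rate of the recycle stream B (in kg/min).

Overall citric acid balance (none leaves overhead): citric acid in fresh feed = citric acid in product, i.e. 752.6×0.040 = (1−0.406)·A·0.718.
A = 30.104/(0.718×0.594) = 70.585 kg/min.
Recycle B = 0.406×70.585 = 28.658 kg/min.

28.66 kg/min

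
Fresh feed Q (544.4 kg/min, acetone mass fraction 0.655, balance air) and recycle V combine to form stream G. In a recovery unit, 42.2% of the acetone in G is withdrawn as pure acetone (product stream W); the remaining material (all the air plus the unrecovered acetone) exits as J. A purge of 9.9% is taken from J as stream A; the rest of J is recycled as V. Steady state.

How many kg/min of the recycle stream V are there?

2097 kg/min

air enters only via Q and leaves only via the purge: 544.4×0.345 = 0.099×(air in J), and the recovery unit passes all air, so air in G = air in J = 1897.2 kg/min.
acetone in G: m_A = 544.4×0.655 + (1−0.099)·(1−0.422)·m_A, so m_A = 356.58/0.4792 = 744.09 kg/min.
J = (1−0.422)×744.09 + 1897.2 = 2327.2 kg/min.
Recycle V = (1−0.099)×2327.2 = 2096.8 kg/min.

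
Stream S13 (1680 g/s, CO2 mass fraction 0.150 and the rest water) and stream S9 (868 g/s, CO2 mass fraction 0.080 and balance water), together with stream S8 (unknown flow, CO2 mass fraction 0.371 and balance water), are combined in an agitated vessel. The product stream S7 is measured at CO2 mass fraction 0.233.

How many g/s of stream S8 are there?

1973 g/s

Let S8 be the unknown flow. Total out = 2548 + S8.
CO2 balance: 321.44 + 0.371·S8 = 0.233·(2548 + S8)
(0.371 − 0.233)·S8 = 0.233×2548 − 321.44 = 272.24
S8 = 272.24 / 0.138 = 1972.8 g/s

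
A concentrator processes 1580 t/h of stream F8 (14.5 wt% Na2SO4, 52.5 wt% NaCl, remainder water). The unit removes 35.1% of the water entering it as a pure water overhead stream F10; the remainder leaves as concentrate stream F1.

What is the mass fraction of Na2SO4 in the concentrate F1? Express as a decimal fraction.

Na2SO4 is not removed: 1580×0.145 = 229.1 t/h of Na2SO4 enters F1.
water entering = 1580×0.330 = 521.4 t/h; overhead removed = 0.351×521.4 = 183.01 t/h.
Concentrate = 1580 − 183.01 = 1397 t/h.
Mass fraction = 229.1/1397 = 0.164.

0.164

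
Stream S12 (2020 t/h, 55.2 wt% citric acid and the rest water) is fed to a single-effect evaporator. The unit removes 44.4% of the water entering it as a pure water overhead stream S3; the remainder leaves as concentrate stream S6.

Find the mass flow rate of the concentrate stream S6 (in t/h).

water entering = 2020×0.448 = 904.96 t/h; overhead removed = 0.444×904.96 = 401.8 t/h.
Concentrate = 2020 − 401.8 = 1618.2 t/h.

1618 t/h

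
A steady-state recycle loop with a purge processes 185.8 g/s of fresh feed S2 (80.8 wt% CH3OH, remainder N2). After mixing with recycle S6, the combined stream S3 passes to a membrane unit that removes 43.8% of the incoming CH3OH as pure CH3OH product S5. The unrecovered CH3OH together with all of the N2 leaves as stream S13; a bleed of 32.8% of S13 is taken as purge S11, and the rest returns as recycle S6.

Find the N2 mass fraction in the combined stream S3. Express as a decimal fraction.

N2 enters only via S2 and leaves only via the purge: 185.8×0.192 = 0.328×(N2 in S13), and the membrane unit passes all N2, so N2 in S3 = N2 in S13 = 108.76 g/s.
CH3OH in S3: m_A = 185.8×0.808 + (1−0.328)·(1−0.438)·m_A, so m_A = 150.13/0.6223 = 241.23 g/s.
S3 = 241.23 + 108.76 = 349.99 g/s.
N2 fraction in S3 = 108.76/349.99 = 0.311.

0.311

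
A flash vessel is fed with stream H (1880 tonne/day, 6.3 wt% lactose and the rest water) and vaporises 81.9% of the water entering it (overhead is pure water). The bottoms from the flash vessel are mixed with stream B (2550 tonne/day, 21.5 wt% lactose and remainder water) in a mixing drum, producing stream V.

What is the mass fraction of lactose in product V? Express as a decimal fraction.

0.2232

Vapour removed = 0.819×0.937×1880 = 1442.7 tonne/day; concentrate = 437.28 tonne/day.
lactose reaching the mixer = 118.44 (from concentrate) + 2550×0.215 = 666.69 tonne/day.
Product flow = 437.28 + 2550 = 2987.3 tonne/day; lactose fraction = 0.2232.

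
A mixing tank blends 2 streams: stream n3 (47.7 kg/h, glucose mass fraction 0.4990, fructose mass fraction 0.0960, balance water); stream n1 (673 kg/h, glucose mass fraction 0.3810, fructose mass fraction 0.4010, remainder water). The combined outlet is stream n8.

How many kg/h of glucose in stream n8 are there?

280.2 kg/h

glucose out = glucose in = 47.7×0.499 + 673×0.381 = 280.22 kg/h.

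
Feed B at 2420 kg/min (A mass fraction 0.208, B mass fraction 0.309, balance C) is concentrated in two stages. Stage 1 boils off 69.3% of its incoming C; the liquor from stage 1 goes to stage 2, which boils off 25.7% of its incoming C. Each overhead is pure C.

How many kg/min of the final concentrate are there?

C in feed = 2420×0.483 = 1168.9 kg/min.
After stage 1: C left = (1−0.693)×1168.9 = 358.84; stream total = 1610 kg/min.
After stage 2: C left = (1−0.257)×358.84 = 266.62; final concentrate = 1517.8 kg/min.

1518 kg/min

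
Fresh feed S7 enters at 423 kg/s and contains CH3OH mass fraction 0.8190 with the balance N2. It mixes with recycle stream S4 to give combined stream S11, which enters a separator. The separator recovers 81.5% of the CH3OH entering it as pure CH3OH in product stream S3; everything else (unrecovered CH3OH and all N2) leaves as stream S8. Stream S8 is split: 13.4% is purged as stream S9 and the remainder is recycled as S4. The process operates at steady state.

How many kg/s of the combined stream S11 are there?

983.9 kg/s

N2 enters only via S7 and leaves only via the purge: 423×0.181 = 0.134×(N2 in S8), and the separator passes all N2, so N2 in S11 = N2 in S8 = 571.37 kg/s.
CH3OH in S11: m_A = 423×0.819 + (1−0.134)·(1−0.815)·m_A, so m_A = 346.44/0.8398 = 412.53 kg/s.
S11 = 412.53 + 571.37 = 983.89 kg/s.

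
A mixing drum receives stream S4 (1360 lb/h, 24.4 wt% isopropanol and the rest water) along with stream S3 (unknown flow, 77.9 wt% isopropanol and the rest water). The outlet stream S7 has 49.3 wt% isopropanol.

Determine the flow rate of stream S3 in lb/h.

Let S3 be the unknown flow. Total out = 1360 + S3.
isopropanol balance: 331.84 + 0.779·S3 = 0.493·(1360 + S3)
(0.779 − 0.493)·S3 = 0.493×1360 − 331.84 = 338.64
S3 = 338.64 / 0.286 = 1184.1 lb/h

1184 lb/h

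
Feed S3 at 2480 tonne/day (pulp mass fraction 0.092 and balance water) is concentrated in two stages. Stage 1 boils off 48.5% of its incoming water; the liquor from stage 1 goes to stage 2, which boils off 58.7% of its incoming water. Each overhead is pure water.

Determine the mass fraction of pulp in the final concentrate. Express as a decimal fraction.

water in feed = 2480×0.908 = 2251.8 tonne/day.
After stage 1: water left = (1−0.485)×2251.8 = 1159.7; stream total = 1387.9 tonne/day.
After stage 2: water left = (1−0.587)×1159.7 = 478.96; final concentrate = 707.12 tonne/day.
pulp fraction = 228.16/707.12 = 0.323.

0.323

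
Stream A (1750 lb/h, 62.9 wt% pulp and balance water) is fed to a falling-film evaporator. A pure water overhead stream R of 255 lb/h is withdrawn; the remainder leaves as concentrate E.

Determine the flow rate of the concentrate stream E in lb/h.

1495 lb/h

Concentrate = 1750 − 255 = 1495 lb/h.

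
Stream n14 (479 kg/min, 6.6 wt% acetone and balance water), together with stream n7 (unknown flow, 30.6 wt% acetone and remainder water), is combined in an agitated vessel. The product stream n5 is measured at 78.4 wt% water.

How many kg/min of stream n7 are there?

798.3 kg/min

Let n7 be the unknown flow. Total out = 479 + n7.
water balance: 447.39 + 0.694·n7 = 0.784·(479 + n7)
(0.694 − 0.784)·n7 = 0.784×479 − 447.39 = -71.85
n7 = -71.85 / -0.090 = 798.33 kg/min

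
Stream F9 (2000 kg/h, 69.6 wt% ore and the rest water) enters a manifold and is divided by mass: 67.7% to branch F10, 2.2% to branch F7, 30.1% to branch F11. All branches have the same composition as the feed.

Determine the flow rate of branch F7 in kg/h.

Branch F7 flow = 0.022×2000 = 44 kg/h.

44 kg/h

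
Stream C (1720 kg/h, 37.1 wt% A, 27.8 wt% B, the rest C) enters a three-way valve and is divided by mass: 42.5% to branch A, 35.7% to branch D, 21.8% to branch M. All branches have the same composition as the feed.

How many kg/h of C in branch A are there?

Branch A total = 0.425×1720 = 731 kg/h.
C in A = 0.351×731 = 256.58 kg/h.

256.6 kg/h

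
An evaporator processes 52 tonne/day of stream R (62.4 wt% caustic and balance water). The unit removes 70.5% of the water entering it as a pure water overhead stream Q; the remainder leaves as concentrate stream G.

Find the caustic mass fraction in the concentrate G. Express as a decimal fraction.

caustic is not removed: 52×0.624 = 32.448 tonne/day of caustic enters G.
water entering = 52×0.376 = 19.552 tonne/day; overhead removed = 0.705×19.552 = 13.784 tonne/day.
Concentrate = 52 − 13.784 = 38.216 tonne/day.
Mass fraction = 32.448/38.216 = 0.849.

0.849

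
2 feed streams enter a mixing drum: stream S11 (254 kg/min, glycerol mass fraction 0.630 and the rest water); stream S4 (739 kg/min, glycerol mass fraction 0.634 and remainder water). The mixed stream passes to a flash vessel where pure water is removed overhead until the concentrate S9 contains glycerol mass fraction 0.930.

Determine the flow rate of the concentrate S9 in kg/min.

675.9 kg/min

glycerol entering = 254×0.630 + 739×0.634 = 628.55 kg/min.
All glycerol reports to S9, so S9 = 628.55/0.930 = 675.86 kg/min.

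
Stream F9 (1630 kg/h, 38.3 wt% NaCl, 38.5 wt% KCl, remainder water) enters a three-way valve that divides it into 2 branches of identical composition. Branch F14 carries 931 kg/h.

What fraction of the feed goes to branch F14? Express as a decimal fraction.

0.571

Fraction to F14 = 931/1630 = 0.5712.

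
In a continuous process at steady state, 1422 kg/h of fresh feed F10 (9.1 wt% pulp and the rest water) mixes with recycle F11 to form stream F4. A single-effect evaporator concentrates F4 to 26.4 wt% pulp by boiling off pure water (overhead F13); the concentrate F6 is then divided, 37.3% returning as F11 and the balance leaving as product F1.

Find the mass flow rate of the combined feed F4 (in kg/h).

Overall pulp balance (none leaves overhead): pulp in fresh feed = pulp in product, i.e. 1422×0.091 = (1−0.373)·F6·0.264.
F6 = 129.4/(0.264×0.627) = 781.75 kg/h.
Recycle F11 = 0.373×781.75 = 291.59 kg/h.
Combined feed F4 = 1422 + 291.59 = 1713.6 kg/h.

1714 kg/h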